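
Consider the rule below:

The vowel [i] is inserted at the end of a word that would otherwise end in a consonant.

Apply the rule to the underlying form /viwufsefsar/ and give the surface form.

viwufsefsari

the form ends in the consonant /r/, so [i] is inserted word-finally.
Surface form: [viwufsefsari].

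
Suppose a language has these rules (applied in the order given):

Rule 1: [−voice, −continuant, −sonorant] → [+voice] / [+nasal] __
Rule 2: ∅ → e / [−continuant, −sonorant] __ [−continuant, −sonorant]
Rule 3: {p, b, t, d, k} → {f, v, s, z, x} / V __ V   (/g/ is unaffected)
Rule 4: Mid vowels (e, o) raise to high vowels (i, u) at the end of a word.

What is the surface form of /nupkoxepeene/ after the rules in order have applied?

Rule 1 (post-nasal voicing): no segment meets the environment; /nupkoxepeene/ is unchanged.
Rule 2 (stop-cluster e-epenthesis): /p/ and /k/ form a stop–stop cluster, so [e] is inserted between them. /nupkoxepeene/ → nupekoxepeene.
Rule 3 (intervocalic spirantization): /p/ is a stop between vowels /u/ and /e/, so it spirantizes to the fricative [f]. /k/ is a stop between vowels /e/ and /o/, so it spirantizes to the fricative [x]. /p/ is a stop between vowels /e/ and /e/, so it spirantizes to the fricative [f]. /nupekoxepeene/ → nufexoxefeene.
Rule 4 (final vowel raising): /e/ is a mid vowel in word-final position, so it raises to [i]. /nufexoxefeene/ → nufexoxefeeni.

nufexoxefeeni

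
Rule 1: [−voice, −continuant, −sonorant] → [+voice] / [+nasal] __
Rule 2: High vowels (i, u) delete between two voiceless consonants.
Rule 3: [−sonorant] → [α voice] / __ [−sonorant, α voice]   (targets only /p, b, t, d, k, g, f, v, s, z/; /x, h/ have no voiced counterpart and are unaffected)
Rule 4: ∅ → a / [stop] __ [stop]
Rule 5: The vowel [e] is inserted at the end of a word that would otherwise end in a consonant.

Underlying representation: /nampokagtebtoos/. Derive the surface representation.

nambokakatepatoose

Rule 1 (post-nasal voicing): /p/ is a voiceless stop immediately after the nasal /m/, so it voices to [b]. /nampokagtebtoos/ → nambokagtebtoos.
Rule 2 (high vowel syncope): no segment meets the environment; /nambokagtebtoos/ is unchanged.
Rule 3 (regressive voicing assimilation): /g/ precedes the voiceless obstruent /t/, so it devoices to [k] by assimilation. /b/ precedes the voiceless obstruent /t/, so it devoices to [p] by assimilation. /nambokagtebtoos/ → nambokakteptoos.
Rule 4 (stop-cluster a-epenthesis): /k/ and /t/ form a stop–stop cluster, so [a] is inserted between them. /p/ and /t/ form a stop–stop cluster, so [a] is inserted between them. /nambokakteptoos/ → nambokakatepatoos.
Rule 5 (final e-epenthesis): the form ends in the consonant /s/, so [e] is inserted word-finally. /nambokakatepatoos/ → nambokakatepatoose.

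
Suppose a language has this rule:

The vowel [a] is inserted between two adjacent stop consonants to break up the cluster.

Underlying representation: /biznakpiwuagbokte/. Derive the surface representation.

/k/ and /p/ form a stop–stop cluster, so [a] is inserted between them.
/g/ and /b/ form a stop–stop cluster, so [a] is inserted between them.
/k/ and /t/ form a stop–stop cluster, so [a] is inserted between them.
Surface form: [biznakapiwuagabokate].

biznakapiwuagabokate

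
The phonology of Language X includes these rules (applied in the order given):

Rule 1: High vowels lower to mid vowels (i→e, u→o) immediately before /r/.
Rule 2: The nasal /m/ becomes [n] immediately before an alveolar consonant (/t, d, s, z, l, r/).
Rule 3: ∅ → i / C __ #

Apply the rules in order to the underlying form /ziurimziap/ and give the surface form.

Rule 1 (pre-rhotic lowering): /u/ is a high vowel immediately before /r/, so it lowers to [o]. /ziurimziap/ → ziorimziap.
Rule 2 (nasal place assimilation): /m/ precedes the alveolar consonant /z/, so it assimilates in place to [n]. /ziorimziap/ → ziorinziap.
Rule 3 (final i-epenthesis): the form ends in the consonant /p/, so [i] is inserted word-finally. /ziorinziap/ → ziorinziapi.

ziorinziapi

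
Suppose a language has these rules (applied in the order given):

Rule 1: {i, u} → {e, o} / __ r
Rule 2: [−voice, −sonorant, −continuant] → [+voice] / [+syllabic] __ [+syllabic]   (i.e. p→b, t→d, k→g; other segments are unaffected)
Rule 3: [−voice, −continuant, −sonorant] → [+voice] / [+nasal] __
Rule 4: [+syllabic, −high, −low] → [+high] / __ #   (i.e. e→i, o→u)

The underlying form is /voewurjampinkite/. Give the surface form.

voeworjambingidi

Rule 1 (pre-rhotic lowering): /u/ is a high vowel immediately before /r/, so it lowers to [o]. /voewurjampinkite/ → voeworjampinkite.
Rule 2 (intervocalic voicing): /t/ is a voiceless stop between vowels /i/ and /e/, so it voices to [d]. /voeworjampinkite/ → voeworjampinkide.
Rule 3 (post-nasal voicing): /p/ is a voiceless stop immediately after the nasal /m/, so it voices to [b]. /k/ is a voiceless stop immediately after the nasal /n/, so it voices to [g]. /voeworjampinkide/ → voeworjambingide.
Rule 4 (final vowel raising): /e/ is a mid vowel in word-final position, so it raises to [i]. /voeworjambingide/ → voeworjambingidi.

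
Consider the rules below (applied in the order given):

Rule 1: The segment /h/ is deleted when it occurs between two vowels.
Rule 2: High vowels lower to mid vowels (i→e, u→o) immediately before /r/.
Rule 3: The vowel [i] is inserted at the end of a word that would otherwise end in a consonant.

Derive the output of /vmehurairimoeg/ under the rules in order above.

vmeoraerimoegi

Rule 1 (intervocalic h-deletion): /h/ occurs between vowels /e/ and /u/, so it deletes. /vmehurairimoeg/ → vmeurairimoeg.
Rule 2 (pre-rhotic lowering): /u/ is a high vowel immediately before /r/, so it lowers to [o]. /i/ is a high vowel immediately before /r/, so it lowers to [e]. /vmeurairimoeg/ → vmeoraerimoeg.
Rule 3 (final i-epenthesis): the form ends in the consonant /g/, so [i] is inserted word-finally. /vmeoraerimoeg/ → vmeoraerimoegi.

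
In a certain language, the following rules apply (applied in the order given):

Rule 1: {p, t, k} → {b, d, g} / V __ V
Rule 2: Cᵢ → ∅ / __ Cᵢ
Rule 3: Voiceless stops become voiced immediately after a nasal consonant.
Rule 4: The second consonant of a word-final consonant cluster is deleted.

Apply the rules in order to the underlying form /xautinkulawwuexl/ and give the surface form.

xaudingulawuex

Rule 1 (intervocalic voicing): /t/ is a voiceless stop between vowels /u/ and /i/, so it voices to [d]. /xautinkulawwuexl/ → xaudinkulawwuexl.
Rule 2 (degemination): /ww/ is a geminate; the first /w/ deletes. /xaudinkulawwuexl/ → xaudinkulawuexl.
Rule 3 (post-nasal voicing): /k/ is a voiceless stop immediately after the nasal /n/, so it voices to [g]. /xaudinkulawuexl/ → xaudingulawuexl.
Rule 4 (final cluster simplification): /l/ is the second consonant of a word-final cluster /xl/, so it deletes. /xaudingulawuexl/ → xaudingulawuex.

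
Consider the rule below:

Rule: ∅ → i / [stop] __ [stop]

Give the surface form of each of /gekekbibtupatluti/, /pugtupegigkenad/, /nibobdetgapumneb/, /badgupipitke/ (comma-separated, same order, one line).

gekekibibitupatluti, pugitupegigikenad, nibobidetigapumneb, badigupipitike

/gekekbibtupatluti/: /k/ and /b/ form a stop–stop cluster, so [i] is inserted between them. /b/ and /t/ form a stop–stop cluster, so [i] is inserted between them. → [gekekibibitupatluti].
/pugtupegigkenad/: /g/ and /t/ form a stop–stop cluster, so [i] is inserted between them. /g/ and /k/ form a stop–stop cluster, so [i] is inserted between them. → [pugitupegigikenad].
/nibobdetgapumneb/: /b/ and /d/ form a stop–stop cluster, so [i] is inserted between them. /t/ and /g/ form a stop–stop cluster, so [i] is inserted between them. → [nibobidetigapumneb].
/badgupipitke/: /d/ and /g/ form a stop–stop cluster, so [i] is inserted between them. /t/ and /k/ form a stop–stop cluster, so [i] is inserted between them. → [badigupipitike].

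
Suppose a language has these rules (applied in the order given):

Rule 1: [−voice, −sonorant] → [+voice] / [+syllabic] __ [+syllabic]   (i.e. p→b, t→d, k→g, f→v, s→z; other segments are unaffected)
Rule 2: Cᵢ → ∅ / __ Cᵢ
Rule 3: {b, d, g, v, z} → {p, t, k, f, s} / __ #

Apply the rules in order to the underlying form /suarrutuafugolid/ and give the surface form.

Rule 1 (intervocalic voicing): /t/ is a voiceless obstruent between vowels /u/ and /u/, so it voices to [d]. /f/ is a voiceless obstruent between vowels /a/ and /u/, so it voices to [v]. /suarrutuafugolid/ → suarruduavugolid.
Rule 2 (degemination): /rr/ is a geminate; the first /r/ deletes. /suarruduavugolid/ → suaruduavugolid.
Rule 3 (final devoicing): /d/ is a voiced obstruent in word-final position, so it devoices to [t]. /suaruduavugolid/ → suaruduavugolit.

suaruduavugolit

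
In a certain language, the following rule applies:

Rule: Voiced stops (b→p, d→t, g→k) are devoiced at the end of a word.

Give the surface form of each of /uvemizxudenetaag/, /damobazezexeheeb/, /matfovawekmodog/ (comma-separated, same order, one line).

uvemizxudenetaak, damobazezexeheep, matfovawekmodok

/uvemizxudenetaag/: /g/ is a voiced stop in word-final position, so it devoices to [k]. → [uvemizxudenetaak].
/damobazezexeheeb/: /b/ is a voiced stop in word-final position, so it devoices to [p]. → [damobazezexeheep].
/matfovawekmodog/: /g/ is a voiced stop in word-final position, so it devoices to [k]. → [matfovawekmodok].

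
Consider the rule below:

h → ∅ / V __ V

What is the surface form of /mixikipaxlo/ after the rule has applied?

mixikipaxlo

No segment of /mixikipaxlo/ meets the structural description of the rule, so the form surfaces unchanged.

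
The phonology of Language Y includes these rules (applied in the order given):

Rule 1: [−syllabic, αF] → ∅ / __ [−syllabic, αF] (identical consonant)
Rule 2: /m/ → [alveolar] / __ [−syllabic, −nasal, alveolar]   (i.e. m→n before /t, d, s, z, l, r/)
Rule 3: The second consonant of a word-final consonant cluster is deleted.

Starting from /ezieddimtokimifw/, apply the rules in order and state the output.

eziedintokimif

Rule 1 (degemination): /dd/ is a geminate; the first /d/ deletes. /ezieddimtokimifw/ → eziedimtokimifw.
Rule 2 (nasal place assimilation): /m/ precedes the alveolar consonant /t/, so it assimilates in place to [n]. /eziedimtokimifw/ → eziedintokimifw.
Rule 3 (final cluster simplification): /w/ is the second consonant of a word-final cluster /fw/, so it deletes. /eziedintokimifw/ → eziedintokimif.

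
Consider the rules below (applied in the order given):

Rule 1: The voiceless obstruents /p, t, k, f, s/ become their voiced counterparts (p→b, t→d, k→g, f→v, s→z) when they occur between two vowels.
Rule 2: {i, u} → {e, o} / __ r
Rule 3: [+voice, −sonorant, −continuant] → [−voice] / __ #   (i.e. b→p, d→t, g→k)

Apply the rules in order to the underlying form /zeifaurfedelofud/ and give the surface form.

Rule 1 (intervocalic voicing): /f/ is a voiceless obstruent between vowels /i/ and /a/, so it voices to [v]. /f/ is a voiceless obstruent between vowels /o/ and /u/, so it voices to [v]. /zeifaurfedelofud/ → zeivaurfedelovud.
Rule 2 (pre-rhotic lowering): /u/ is a high vowel immediately before /r/, so it lowers to [o]. /zeivaurfedelovud/ → zeivaorfedelovud.
Rule 3 (final devoicing): /d/ is a voiced stop in word-final position, so it devoices to [t]. /zeivaorfedelovud/ → zeivaorfedelovut.

zeivaorfedelovut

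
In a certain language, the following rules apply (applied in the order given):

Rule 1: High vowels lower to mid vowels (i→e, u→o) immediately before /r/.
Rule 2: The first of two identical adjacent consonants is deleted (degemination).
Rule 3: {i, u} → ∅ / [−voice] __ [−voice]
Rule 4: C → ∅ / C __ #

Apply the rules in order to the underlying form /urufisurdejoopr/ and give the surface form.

orufsordejoop

Rule 1 (pre-rhotic lowering): /u/ is a high vowel immediately before /r/, so it lowers to [o]. /u/ is a high vowel immediately before /r/, so it lowers to [o]. /urufisurdejoopr/ → orufisordejoopr.
Rule 2 (degemination): no segment meets the environment; /orufisordejoopr/ is unchanged.
Rule 3 (high vowel syncope): /i/ is a high vowel flanked by voiceless consonants /f/ and /s/, so it deletes. /orufisordejoopr/ → orufsordejoopr.
Rule 4 (final cluster simplification): /r/ is the second consonant of a word-final cluster /pr/, so it deletes. /orufsordejoopr/ → orufsordejoop.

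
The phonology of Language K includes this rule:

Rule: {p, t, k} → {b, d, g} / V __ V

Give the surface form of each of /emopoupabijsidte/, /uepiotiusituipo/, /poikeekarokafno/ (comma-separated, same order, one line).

emoboubabijsidte, uebiodiusiduibo, poigeegarogafno

/emopoupabijsidte/: /p/ is a voiceless stop between vowels /o/ and /o/, so it voices to [b]. /p/ is a voiceless stop between vowels /u/ and /a/, so it voices to [b]. → [emoboubabijsidte].
/uepiotiusituipo/: /p/ is a voiceless stop between vowels /e/ and /i/, so it voices to [b]. /t/ is a voiceless stop between vowels /o/ and /i/, so it voices to [d]. /t/ is a voiceless stop between vowels /i/ and /u/, so it voices to [d]. /p/ is a voiceless stop between vowels /i/ and /o/, so it voices to [b]. → [uebiodiusiduibo].
/poikeekarokafno/: /k/ is a voiceless stop between vowels /i/ and /e/, so it voices to [g]. /k/ is a voiceless stop between vowels /e/ and /a/, so it voices to [g]. /k/ is a voiceless stop between vowels /o/ and /a/, so it voices to [g]. → [poigeegarogafno].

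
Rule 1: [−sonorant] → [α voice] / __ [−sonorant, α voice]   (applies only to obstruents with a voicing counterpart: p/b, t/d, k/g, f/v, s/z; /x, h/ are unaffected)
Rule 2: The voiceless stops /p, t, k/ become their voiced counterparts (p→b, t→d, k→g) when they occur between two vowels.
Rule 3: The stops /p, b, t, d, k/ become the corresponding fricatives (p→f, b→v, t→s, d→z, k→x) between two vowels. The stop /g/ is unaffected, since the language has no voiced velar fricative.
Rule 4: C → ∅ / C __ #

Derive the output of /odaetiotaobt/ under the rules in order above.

Rule 1 (regressive voicing assimilation): /b/ precedes the voiceless obstruent /t/, so it devoices to [p] by assimilation. /odaetiotaobt/ → odaetiotaopt.
Rule 2 (intervocalic voicing): /t/ is a voiceless stop between vowels /e/ and /i/, so it voices to [d]. /t/ is a voiceless stop between vowels /o/ and /a/, so it voices to [d]. /odaetiotaopt/ → odaediodaopt.
Rule 3 (intervocalic spirantization): /d/ is a stop between vowels /o/ and /a/, so it spirantizes to the fricative [z]. /d/ is a stop between vowels /e/ and /i/, so it spirantizes to the fricative [z]. /d/ is a stop between vowels /o/ and /a/, so it spirantizes to the fricative [z]. /odaediodaopt/ → ozaeziozaopt.
Rule 4 (final cluster simplification): /t/ is the second consonant of a word-final cluster /pt/, so it deletes. /ozaeziozaopt/ → ozaeziozaop.

ozaeziozaop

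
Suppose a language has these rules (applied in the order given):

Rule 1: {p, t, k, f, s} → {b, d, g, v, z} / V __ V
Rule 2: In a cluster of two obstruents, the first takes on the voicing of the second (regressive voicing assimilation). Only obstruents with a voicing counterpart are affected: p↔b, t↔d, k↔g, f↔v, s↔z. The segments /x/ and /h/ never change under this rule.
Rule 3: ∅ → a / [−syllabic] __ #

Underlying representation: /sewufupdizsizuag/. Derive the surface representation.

Rule 1 (intervocalic voicing): /f/ is a voiceless obstruent between vowels /u/ and /u/, so it voices to [v]. /sewufupdizsizuag/ → sewuvupdizsizuag.
Rule 2 (regressive voicing assimilation): /p/ precedes the voiced obstruent /d/, so it voices to [b] by assimilation. /z/ precedes the voiceless obstruent /s/, so it devoices to [s] by assimilation. /sewuvupdizsizuag/ → sewuvubdissizuag.
Rule 3 (final a-epenthesis): the form ends in the consonant /g/, so [a] is inserted word-finally. /sewuvubdissizuag/ → sewuvubdissizuaga.

sewuvubdissizuaga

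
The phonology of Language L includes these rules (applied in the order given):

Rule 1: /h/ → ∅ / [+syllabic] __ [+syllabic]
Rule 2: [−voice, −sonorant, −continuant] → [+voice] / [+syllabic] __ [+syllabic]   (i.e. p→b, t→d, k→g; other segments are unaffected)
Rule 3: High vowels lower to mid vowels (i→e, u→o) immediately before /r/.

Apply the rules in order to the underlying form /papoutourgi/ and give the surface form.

Rule 1 (intervocalic h-deletion): no segment meets the environment; /papoutourgi/ is unchanged.
Rule 2 (intervocalic voicing): /p/ is a voiceless stop between vowels /a/ and /o/, so it voices to [b]. /t/ is a voiceless stop between vowels /u/ and /o/, so it voices to [d]. /papoutourgi/ → paboudourgi.
Rule 3 (pre-rhotic lowering): /u/ is a high vowel immediately before /r/, so it lowers to [o]. /paboudourgi/ → paboudoorgi.

paboudoorgi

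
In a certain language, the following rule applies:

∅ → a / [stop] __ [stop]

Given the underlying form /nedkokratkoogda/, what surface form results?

nedakokratakoogada

/d/ and /k/ form a stop–stop cluster, so [a] is inserted between them.
/t/ and /k/ form a stop–stop cluster, so [a] is inserted between them.
/g/ and /d/ form a stop–stop cluster, so [a] is inserted between them.
Surface form: [nedakokratakoogada].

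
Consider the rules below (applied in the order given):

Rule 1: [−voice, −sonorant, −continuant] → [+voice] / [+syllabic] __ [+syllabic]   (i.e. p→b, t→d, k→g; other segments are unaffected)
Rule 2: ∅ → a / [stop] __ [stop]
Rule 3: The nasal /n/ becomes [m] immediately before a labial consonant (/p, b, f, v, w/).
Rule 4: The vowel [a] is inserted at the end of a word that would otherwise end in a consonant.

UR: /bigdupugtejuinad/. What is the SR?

bigadubugatejuinada

Rule 1 (intervocalic voicing): /p/ is a voiceless stop between vowels /u/ and /u/, so it voices to [b]. /bigdupugtejuinad/ → bigdubugtejuinad.
Rule 2 (stop-cluster a-epenthesis): /g/ and /d/ form a stop–stop cluster, so [a] is inserted between them. /g/ and /t/ form a stop–stop cluster, so [a] is inserted between them. /bigdubugtejuinad/ → bigadubugatejuinad.
Rule 3 (nasal place assimilation): no segment meets the environment; /bigadubugatejuinad/ is unchanged.
Rule 4 (final a-epenthesis): the form ends in the consonant /d/, so [a] is inserted word-finally. /bigadubugatejuinad/ → bigadubugatejuinada.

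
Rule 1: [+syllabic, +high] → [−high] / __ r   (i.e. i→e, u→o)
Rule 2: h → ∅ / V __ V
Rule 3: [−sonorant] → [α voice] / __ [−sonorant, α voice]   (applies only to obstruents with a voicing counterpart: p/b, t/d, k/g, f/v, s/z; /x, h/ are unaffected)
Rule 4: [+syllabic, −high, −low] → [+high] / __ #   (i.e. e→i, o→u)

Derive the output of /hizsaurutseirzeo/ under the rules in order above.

Rule 1 (pre-rhotic lowering): /u/ is a high vowel immediately before /r/, so it lowers to [o]. /i/ is a high vowel immediately before /r/, so it lowers to [e]. /hizsaurutseirzeo/ → hizsaorutseerzeo.
Rule 2 (intervocalic h-deletion): no segment meets the environment; /hizsaorutseerzeo/ is unchanged.
Rule 3 (regressive voicing assimilation): /z/ precedes the voiceless obstruent /s/, so it devoices to [s] by assimilation. /hizsaorutseerzeo/ → hissaorutseerzeo.
Rule 4 (final vowel raising): /o/ is a mid vowel in word-final position, so it raises to [u]. /hissaorutseerzeo/ → hissaorutseerzeu.

hissaorutseerzeu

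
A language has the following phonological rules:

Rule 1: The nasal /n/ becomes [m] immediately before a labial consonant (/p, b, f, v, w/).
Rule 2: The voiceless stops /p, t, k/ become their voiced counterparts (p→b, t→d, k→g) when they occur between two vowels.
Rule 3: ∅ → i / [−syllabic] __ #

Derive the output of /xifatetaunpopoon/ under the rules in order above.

xifadedaumpobooni

Rule 1 (nasal place assimilation): /n/ precedes the labial consonant /p/, so it assimilates in place to [m]. /xifatetaunpopoon/ → xifatetaumpopoon.
Rule 2 (intervocalic voicing): /t/ is a voiceless stop between vowels /a/ and /e/, so it voices to [d]. /t/ is a voiceless stop between vowels /e/ and /a/, so it voices to [d]. /p/ is a voiceless stop between vowels /o/ and /o/, so it voices to [b]. /xifatetaumpopoon/ → xifadedaumpoboon.
Rule 3 (final i-epenthesis): the form ends in the consonant /n/, so [i] is inserted word-finally. /xifadedaumpoboon/ → xifadedaumpobooni.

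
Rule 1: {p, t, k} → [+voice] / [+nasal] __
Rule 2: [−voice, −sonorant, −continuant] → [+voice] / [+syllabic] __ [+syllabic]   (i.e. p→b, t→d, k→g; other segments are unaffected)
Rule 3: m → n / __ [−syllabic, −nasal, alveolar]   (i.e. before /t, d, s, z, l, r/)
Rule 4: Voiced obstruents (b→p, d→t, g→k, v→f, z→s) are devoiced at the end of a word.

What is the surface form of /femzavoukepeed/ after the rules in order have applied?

Rule 1 (post-nasal voicing): no segment meets the environment; /femzavoukepeed/ is unchanged.
Rule 2 (intervocalic voicing): /k/ is a voiceless stop between vowels /u/ and /e/, so it voices to [g]. /p/ is a voiceless stop between vowels /e/ and /e/, so it voices to [b]. /femzavoukepeed/ → femzavougebeed.
Rule 3 (nasal place assimilation): /m/ precedes the alveolar consonant /z/, so it assimilates in place to [n]. /femzavougebeed/ → fenzavougebeed.
Rule 4 (final devoicing): /d/ is a voiced obstruent in word-final position, so it devoices to [t]. /fenzavougebeed/ → fenzavougebeet.

fenzavougebeet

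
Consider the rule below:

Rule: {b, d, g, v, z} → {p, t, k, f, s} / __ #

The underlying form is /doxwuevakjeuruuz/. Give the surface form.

/z/ is a voiced obstruent in word-final position, so it devoices to [s].
Surface form: [doxwuevakjeuruus].

doxwuevakjeuruus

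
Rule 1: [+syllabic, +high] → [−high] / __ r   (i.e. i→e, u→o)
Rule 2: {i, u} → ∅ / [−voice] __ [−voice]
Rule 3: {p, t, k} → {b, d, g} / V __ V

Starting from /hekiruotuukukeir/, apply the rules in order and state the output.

Rule 1 (pre-rhotic lowering): /i/ is a high vowel immediately before /r/, so it lowers to [e]. /i/ is a high vowel immediately before /r/, so it lowers to [e]. /hekiruotuukukeir/ → hekeruotuukukeer.
Rule 2 (high vowel syncope): /u/ is a high vowel flanked by voiceless consonants /k/ and /k/, so it deletes. /hekeruotuukukeer/ → hekeruotuukkeer.
Rule 3 (intervocalic voicing): /k/ is a voiceless stop between vowels /e/ and /e/, so it voices to [g]. /t/ is a voiceless stop between vowels /o/ and /u/, so it voices to [d]. /hekeruotuukkeer/ → hegeruoduukkeer.

hegeruoduukkeer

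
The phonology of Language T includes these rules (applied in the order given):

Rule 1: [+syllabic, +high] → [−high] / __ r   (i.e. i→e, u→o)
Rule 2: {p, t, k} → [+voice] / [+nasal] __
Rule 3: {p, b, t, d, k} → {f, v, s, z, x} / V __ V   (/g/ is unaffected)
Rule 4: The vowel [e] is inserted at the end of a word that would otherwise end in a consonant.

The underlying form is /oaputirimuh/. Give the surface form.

Rule 1 (pre-rhotic lowering): /i/ is a high vowel immediately before /r/, so it lowers to [e]. /oaputirimuh/ → oaputerimuh.
Rule 2 (post-nasal voicing): no segment meets the environment; /oaputerimuh/ is unchanged.
Rule 3 (intervocalic spirantization): /p/ is a stop between vowels /a/ and /u/, so it spirantizes to the fricative [f]. /t/ is a stop between vowels /u/ and /e/, so it spirantizes to the fricative [s]. /oaputerimuh/ → oafuserimuh.
Rule 4 (final e-epenthesis): the form ends in the consonant /h/, so [e] is inserted word-finally. /oafuserimuh/ → oafuserimuhe.

oafuserimuhe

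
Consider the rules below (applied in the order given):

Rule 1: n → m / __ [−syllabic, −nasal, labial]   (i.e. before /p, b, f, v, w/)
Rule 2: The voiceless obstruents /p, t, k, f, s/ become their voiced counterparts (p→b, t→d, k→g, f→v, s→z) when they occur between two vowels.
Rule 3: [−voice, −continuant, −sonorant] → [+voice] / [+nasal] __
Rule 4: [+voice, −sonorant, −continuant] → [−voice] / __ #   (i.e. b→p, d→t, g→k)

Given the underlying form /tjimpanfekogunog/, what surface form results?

tjimbamfegogunok

Rule 1 (nasal place assimilation): /n/ precedes the labial consonant /f/, so it assimilates in place to [m]. /tjimpanfekogunog/ → tjimpamfekogunog.
Rule 2 (intervocalic voicing): /k/ is a voiceless obstruent between vowels /e/ and /o/, so it voices to [g]. /tjimpamfekogunog/ → tjimpamfegogunog.
Rule 3 (post-nasal voicing): /p/ is a voiceless stop immediately after the nasal /m/, so it voices to [b]. /tjimpamfegogunog/ → tjimbamfegogunog.
Rule 4 (final devoicing): /g/ is a voiced stop in word-final position, so it devoices to [k]. /tjimbamfegogunog/ → tjimbamfegogunok.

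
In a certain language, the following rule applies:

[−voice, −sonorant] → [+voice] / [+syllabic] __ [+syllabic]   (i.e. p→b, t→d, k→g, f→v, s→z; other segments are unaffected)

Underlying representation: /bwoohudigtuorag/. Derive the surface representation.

No segment of /bwoohudigtuorag/ meets the structural description of the rule, so the form surfaces unchanged.

bwoohudigtuorag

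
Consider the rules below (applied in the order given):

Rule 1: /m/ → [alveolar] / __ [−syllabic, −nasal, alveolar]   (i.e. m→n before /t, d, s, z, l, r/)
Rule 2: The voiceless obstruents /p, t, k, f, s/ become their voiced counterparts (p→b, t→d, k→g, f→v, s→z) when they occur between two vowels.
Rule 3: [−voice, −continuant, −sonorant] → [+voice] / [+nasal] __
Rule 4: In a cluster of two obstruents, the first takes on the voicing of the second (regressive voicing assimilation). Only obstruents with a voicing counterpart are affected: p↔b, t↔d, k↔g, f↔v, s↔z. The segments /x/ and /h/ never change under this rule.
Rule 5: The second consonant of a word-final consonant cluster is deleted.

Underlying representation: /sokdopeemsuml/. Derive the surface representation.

sogdobeensun

Rule 1 (nasal place assimilation): /m/ precedes the alveolar consonant /s/, so it assimilates in place to [n]. /m/ precedes the alveolar consonant /l/, so it assimilates in place to [n]. /sokdopeemsuml/ → sokdopeensunl.
Rule 2 (intervocalic voicing): /p/ is a voiceless obstruent between vowels /o/ and /e/, so it voices to [b]. /sokdopeensunl/ → sokdobeensunl.
Rule 3 (post-nasal voicing): no segment meets the environment; /sokdobeensunl/ is unchanged.
Rule 4 (regressive voicing assimilation): /k/ precedes the voiced obstruent /d/, so it voices to [g] by assimilation. /sokdobeensunl/ → sogdobeensunl.
Rule 5 (final cluster simplification): /l/ is the second consonant of a word-final cluster /nl/, so it deletes. /sogdobeensunl/ → sogdobeensun.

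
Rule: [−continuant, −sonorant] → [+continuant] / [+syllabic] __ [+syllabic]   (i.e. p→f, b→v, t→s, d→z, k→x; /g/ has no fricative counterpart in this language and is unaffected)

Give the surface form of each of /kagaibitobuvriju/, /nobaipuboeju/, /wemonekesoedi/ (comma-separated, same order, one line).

kagaivisovuvriju, novaifuvoeju, wemonexesoezi

/kagaibitobuvriju/: /b/ is a stop between vowels /i/ and /i/, so it spirantizes to the fricative [v]. /t/ is a stop between vowels /i/ and /o/, so it spirantizes to the fricative [s]. /b/ is a stop between vowels /o/ and /u/, so it spirantizes to the fricative [v]. → [kagaivisovuvriju].
/nobaipuboeju/: /b/ is a stop between vowels /o/ and /a/, so it spirantizes to the fricative [v]. /p/ is a stop between vowels /i/ and /u/, so it spirantizes to the fricative [f]. /b/ is a stop between vowels /u/ and /o/, so it spirantizes to the fricative [v]. → [novaifuvoeju].
/wemonekesoedi/: /k/ is a stop between vowels /e/ and /e/, so it spirantizes to the fricative [x]. /d/ is a stop between vowels /e/ and /i/, so it spirantizes to the fricative [z]. → [wemonexesoezi].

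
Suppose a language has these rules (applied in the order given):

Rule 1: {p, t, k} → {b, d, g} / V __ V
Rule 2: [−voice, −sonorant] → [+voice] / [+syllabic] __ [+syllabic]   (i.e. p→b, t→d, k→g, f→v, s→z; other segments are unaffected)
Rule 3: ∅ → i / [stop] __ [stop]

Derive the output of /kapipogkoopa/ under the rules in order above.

kabibogikooba

Rule 1 (intervocalic voicing): /p/ is a voiceless stop between vowels /a/ and /i/, so it voices to [b]. /p/ is a voiceless stop between vowels /i/ and /o/, so it voices to [b]. /p/ is a voiceless stop between vowels /o/ and /a/, so it voices to [b]. /kapipogkoopa/ → kabibogkooba.
Rule 2 (intervocalic voicing): no segment meets the environment; /kabibogkooba/ is unchanged.
Rule 3 (stop-cluster i-epenthesis): /g/ and /k/ form a stop–stop cluster, so [i] is inserted between them. /kabibogkooba/ → kabibogikooba.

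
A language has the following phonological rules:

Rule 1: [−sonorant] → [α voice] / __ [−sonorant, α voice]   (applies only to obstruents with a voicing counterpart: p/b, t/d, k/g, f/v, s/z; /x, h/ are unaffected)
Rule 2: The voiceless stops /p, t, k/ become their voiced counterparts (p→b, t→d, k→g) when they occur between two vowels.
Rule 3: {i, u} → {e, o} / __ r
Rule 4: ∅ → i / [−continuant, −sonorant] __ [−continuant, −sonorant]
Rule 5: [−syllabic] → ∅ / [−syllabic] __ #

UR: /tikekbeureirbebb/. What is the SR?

Rule 1 (regressive voicing assimilation): /k/ precedes the voiced obstruent /b/, so it voices to [g] by assimilation. /tikekbeureirbebb/ → tikegbeureirbebb.
Rule 2 (intervocalic voicing): /k/ is a voiceless stop between vowels /i/ and /e/, so it voices to [g]. /tikegbeureirbebb/ → tigegbeureirbebb.
Rule 3 (pre-rhotic lowering): /u/ is a high vowel immediately before /r/, so it lowers to [o]. /i/ is a high vowel immediately before /r/, so it lowers to [e]. /tigegbeureirbebb/ → tigegbeoreerbebb.
Rule 4 (stop-cluster i-epenthesis): /g/ and /b/ form a stop–stop cluster, so [i] is inserted between them. /b/ and /b/ form a stop–stop cluster, so [i] is inserted between them. /tigegbeoreerbebb/ → tigegibeoreerbebib.
Rule 5 (final cluster simplification): no segment meets the environment; /tigegibeoreerbebib/ is unchanged.

tigegibeoreerbebib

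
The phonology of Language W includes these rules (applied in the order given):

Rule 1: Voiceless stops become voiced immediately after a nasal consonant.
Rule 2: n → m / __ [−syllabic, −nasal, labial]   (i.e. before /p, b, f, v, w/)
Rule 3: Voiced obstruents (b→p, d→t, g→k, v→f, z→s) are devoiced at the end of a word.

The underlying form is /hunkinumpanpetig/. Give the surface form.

Rule 1 (post-nasal voicing): /k/ is a voiceless stop immediately after the nasal /n/, so it voices to [g]. /p/ is a voiceless stop immediately after the nasal /m/, so it voices to [b]. /p/ is a voiceless stop immediately after the nasal /n/, so it voices to [b]. /hunkinumpanpetig/ → hunginumbanbetig.
Rule 2 (nasal place assimilation): /n/ precedes the labial consonant /b/, so it assimilates in place to [m]. /hunginumbanbetig/ → hunginumbambetig.
Rule 3 (final devoicing): /g/ is a voiced obstruent in word-final position, so it devoices to [k]. /hunginumbambetig/ → hunginumbambetik.

hunginumbambetik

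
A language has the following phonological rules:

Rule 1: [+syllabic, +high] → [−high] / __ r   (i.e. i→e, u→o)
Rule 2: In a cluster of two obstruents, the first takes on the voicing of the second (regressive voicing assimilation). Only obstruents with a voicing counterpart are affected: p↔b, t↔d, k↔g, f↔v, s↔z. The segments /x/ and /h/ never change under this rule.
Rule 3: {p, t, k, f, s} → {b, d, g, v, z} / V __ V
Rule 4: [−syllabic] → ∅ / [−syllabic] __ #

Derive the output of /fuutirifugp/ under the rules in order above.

fuuderivuk

Rule 1 (pre-rhotic lowering): /i/ is a high vowel immediately before /r/, so it lowers to [e]. /fuutirifugp/ → fuuterifugp.
Rule 2 (regressive voicing assimilation): /g/ precedes the voiceless obstruent /p/, so it devoices to [k] by assimilation. /fuuterifugp/ → fuuterifukp.
Rule 3 (intervocalic voicing): /t/ is a voiceless obstruent between vowels /u/ and /e/, so it voices to [d]. /f/ is a voiceless obstruent between vowels /i/ and /u/, so it voices to [v]. /fuuterifukp/ → fuuderivukp.
Rule 4 (final cluster simplification): /p/ is the second consonant of a word-final cluster /kp/, so it deletes. /fuuderivukp/ → fuuderivuk.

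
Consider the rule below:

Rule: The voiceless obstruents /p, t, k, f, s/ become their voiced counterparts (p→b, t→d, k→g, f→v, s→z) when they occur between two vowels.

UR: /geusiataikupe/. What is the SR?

/s/ is a voiceless obstruent between vowels /u/ and /i/, so it voices to [z].
/t/ is a voiceless obstruent between vowels /a/ and /a/, so it voices to [d].
/k/ is a voiceless obstruent between vowels /i/ and /u/, so it voices to [g].
/p/ is a voiceless obstruent between vowels /u/ and /e/, so it voices to [b].
Surface form: [geuziadaigube].

geuziadaigube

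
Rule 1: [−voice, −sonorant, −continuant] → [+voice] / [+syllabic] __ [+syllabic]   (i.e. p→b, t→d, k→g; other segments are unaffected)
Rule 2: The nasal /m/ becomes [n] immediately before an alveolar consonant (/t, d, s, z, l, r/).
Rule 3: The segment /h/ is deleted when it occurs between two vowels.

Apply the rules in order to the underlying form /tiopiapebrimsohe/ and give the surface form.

tiobiabebrinsoe

Rule 1 (intervocalic voicing): /p/ is a voiceless stop between vowels /o/ and /i/, so it voices to [b]. /p/ is a voiceless stop between vowels /a/ and /e/, so it voices to [b]. /tiopiapebrimsohe/ → tiobiabebrimsohe.
Rule 2 (nasal place assimilation): /m/ precedes the alveolar consonant /s/, so it assimilates in place to [n]. /tiobiabebrimsohe/ → tiobiabebrinsohe.
Rule 3 (intervocalic h-deletion): /h/ occurs between vowels /o/ and /e/, so it deletes. /tiobiabebrinsohe/ → tiobiabebrinsoe.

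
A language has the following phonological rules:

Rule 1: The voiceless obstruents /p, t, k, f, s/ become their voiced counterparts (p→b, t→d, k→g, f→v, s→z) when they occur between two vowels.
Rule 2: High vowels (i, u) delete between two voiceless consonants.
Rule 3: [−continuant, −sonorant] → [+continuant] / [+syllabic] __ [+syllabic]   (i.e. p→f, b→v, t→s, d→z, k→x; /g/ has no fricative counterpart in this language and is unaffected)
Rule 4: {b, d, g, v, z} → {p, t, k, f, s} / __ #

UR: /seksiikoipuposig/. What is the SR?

seksiigoivuvozik

Rule 1 (intervocalic voicing): /k/ is a voiceless obstruent between vowels /i/ and /o/, so it voices to [g]. /p/ is a voiceless obstruent between vowels /i/ and /u/, so it voices to [b]. /p/ is a voiceless obstruent between vowels /u/ and /o/, so it voices to [b]. /s/ is a voiceless obstruent between vowels /o/ and /i/, so it voices to [z]. /seksiikoipuposig/ → seksiigoibubozig.
Rule 2 (high vowel syncope): no segment meets the environment; /seksiigoibubozig/ is unchanged.
Rule 3 (intervocalic spirantization): /b/ is a stop between vowels /i/ and /u/, so it spirantizes to the fricative [v]. /b/ is a stop between vowels /u/ and /o/, so it spirantizes to the fricative [v]. /seksiigoibubozig/ → seksiigoivuvozig.
Rule 4 (final devoicing): /g/ is a voiced obstruent in word-final position, so it devoices to [k]. /seksiigoivuvozig/ → seksiigoivuvozik.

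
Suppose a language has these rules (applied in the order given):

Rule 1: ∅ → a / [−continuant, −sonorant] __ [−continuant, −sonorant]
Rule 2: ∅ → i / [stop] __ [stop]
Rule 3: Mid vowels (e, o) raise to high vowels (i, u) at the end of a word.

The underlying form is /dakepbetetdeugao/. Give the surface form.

Rule 1 (stop-cluster a-epenthesis): /p/ and /b/ form a stop–stop cluster, so [a] is inserted between them. /t/ and /d/ form a stop–stop cluster, so [a] is inserted between them. /dakepbetetdeugao/ → dakepabetetadeugao.
Rule 2 (stop-cluster i-epenthesis): no segment meets the environment; /dakepabetetadeugao/ is unchanged.
Rule 3 (final vowel raising): /o/ is a mid vowel in word-final position, so it raises to [u]. /dakepabetetadeugao/ → dakepabetetadeugau.

dakepabetetadeugau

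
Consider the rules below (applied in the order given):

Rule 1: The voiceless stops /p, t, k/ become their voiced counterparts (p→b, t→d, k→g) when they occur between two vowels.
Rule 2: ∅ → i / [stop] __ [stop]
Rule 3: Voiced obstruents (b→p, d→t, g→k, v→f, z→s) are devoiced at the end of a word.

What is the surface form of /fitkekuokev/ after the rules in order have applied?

fitikeguogef

Rule 1 (intervocalic voicing): /k/ is a voiceless stop between vowels /e/ and /u/, so it voices to [g]. /k/ is a voiceless stop between vowels /o/ and /e/, so it voices to [g]. /fitkekuokev/ → fitkeguogev.
Rule 2 (stop-cluster i-epenthesis): /t/ and /k/ form a stop–stop cluster, so [i] is inserted between them. /fitkeguogev/ → fitikeguogev.
Rule 3 (final devoicing): /v/ is a voiced obstruent in word-final position, so it devoices to [f]. /fitikeguogev/ → fitikeguogef.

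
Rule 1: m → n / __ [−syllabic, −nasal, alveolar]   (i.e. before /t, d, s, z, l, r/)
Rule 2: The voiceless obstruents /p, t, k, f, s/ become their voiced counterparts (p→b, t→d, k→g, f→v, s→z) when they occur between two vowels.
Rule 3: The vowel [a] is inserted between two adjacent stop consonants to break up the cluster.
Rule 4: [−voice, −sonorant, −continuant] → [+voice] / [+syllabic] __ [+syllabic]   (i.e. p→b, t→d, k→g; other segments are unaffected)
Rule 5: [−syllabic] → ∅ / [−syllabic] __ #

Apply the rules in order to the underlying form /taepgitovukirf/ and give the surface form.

taebagidovugir

Rule 1 (nasal place assimilation): no segment meets the environment; /taepgitovukirf/ is unchanged.
Rule 2 (intervocalic voicing): /t/ is a voiceless obstruent between vowels /i/ and /o/, so it voices to [d]. /k/ is a voiceless obstruent between vowels /u/ and /i/, so it voices to [g]. /taepgitovukirf/ → taepgidovugirf.
Rule 3 (stop-cluster a-epenthesis): /p/ and /g/ form a stop–stop cluster, so [a] is inserted between them. /taepgidovugirf/ → taepagidovugirf.
Rule 4 (intervocalic voicing): /p/ is a voiceless stop between vowels /e/ and /a/, so it voices to [b]. /taepagidovugirf/ → taebagidovugirf.
Rule 5 (final cluster simplification): /f/ is the second consonant of a word-final cluster /rf/, so it deletes. /taebagidovugirf/ → taebagidovugir.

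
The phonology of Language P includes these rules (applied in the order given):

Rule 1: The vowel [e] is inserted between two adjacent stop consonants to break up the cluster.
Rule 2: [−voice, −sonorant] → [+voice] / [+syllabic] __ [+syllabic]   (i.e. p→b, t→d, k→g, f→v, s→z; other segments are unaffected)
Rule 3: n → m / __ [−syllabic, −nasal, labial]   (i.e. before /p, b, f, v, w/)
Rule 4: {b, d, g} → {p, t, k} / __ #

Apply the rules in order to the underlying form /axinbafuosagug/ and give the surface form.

aximbavuozaguk

Rule 1 (stop-cluster e-epenthesis): no segment meets the environment; /axinbafuosagug/ is unchanged.
Rule 2 (intervocalic voicing): /f/ is a voiceless obstruent between vowels /a/ and /u/, so it voices to [v]. /s/ is a voiceless obstruent between vowels /o/ and /a/, so it voices to [z]. /axinbafuosagug/ → axinbavuozagug.
Rule 3 (nasal place assimilation): /n/ precedes the labial consonant /b/, so it assimilates in place to [m]. /axinbavuozagug/ → aximbavuozagug.
Rule 4 (final devoicing): /g/ is a voiced stop in word-final position, so it devoices to [k]. /aximbavuozagug/ → aximbavuozaguk.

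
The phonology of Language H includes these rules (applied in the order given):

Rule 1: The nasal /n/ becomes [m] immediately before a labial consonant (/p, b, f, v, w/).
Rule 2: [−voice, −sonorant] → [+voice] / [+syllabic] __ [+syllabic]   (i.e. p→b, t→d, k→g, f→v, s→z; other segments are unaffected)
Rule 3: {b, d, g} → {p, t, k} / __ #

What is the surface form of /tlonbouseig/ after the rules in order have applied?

Rule 1 (nasal place assimilation): /n/ precedes the labial consonant /b/, so it assimilates in place to [m]. /tlonbouseig/ → tlombouseig.
Rule 2 (intervocalic voicing): /s/ is a voiceless obstruent between vowels /u/ and /e/, so it voices to [z]. /tlombouseig/ → tlombouzeig.
Rule 3 (final devoicing): /g/ is a voiced stop in word-final position, so it devoices to [k]. /tlombouzeig/ → tlombouzeik.

tlombouzeik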